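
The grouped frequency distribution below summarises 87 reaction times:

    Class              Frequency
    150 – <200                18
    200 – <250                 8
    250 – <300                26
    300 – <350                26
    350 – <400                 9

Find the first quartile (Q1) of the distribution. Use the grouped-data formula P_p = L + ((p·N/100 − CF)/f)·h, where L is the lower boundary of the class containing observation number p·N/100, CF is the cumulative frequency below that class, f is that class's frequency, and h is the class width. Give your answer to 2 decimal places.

223.44

N = 87; target position k = 25/100 · 87 = 21.75.
Cumulative frequencies: 18, 26, 52, 78, 87.
Observation 21.75 falls in the class 200 – <250.
L = 200, CF = 18, f = 8, h = 50.
P25 = 200 + ((21.75 − 18)/8)·50 = 200 + 23.4375 = 223.438.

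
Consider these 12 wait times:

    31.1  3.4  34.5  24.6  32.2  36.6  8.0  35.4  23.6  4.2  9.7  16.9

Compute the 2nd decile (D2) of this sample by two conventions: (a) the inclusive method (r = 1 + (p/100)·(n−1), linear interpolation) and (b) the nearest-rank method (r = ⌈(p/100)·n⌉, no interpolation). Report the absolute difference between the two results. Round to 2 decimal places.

0.34

Sorted: 3.4, 4.2, 8.0, 9.7, 16.9, 23.6, 24.6, 31.1, 32.2, 34.5, 35.4, 36.6.
n = 12.
(a) r = 3.2; between ranks 3 (8.0) and 4 (9.7): 8.34.
(b) the nearest-rank method: rank 3 → 8.
|8.34 − 8| = 0.34.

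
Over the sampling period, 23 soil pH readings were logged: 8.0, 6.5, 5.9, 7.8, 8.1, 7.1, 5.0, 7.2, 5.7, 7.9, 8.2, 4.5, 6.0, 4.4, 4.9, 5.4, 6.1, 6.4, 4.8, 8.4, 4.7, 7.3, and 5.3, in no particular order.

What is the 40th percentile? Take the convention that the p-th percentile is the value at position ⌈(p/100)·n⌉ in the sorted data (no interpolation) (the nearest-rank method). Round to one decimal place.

5.9

Sorted: 4.4, 4.5, 4.7, 4.8, 4.9, 5.0, 5.3, 5.4, 5.7, 5.9, 6.0, 6.1, 6.4, 6.5, 7.1, 7.2, 7.3, 7.8, 7.9, 8.0, 8.1, 8.2, 8.4.
n = 23.
Position = ⌈40/100 · 23⌉ = ⌈9.2⌉ = 10.
The value at rank 10 is 5.9.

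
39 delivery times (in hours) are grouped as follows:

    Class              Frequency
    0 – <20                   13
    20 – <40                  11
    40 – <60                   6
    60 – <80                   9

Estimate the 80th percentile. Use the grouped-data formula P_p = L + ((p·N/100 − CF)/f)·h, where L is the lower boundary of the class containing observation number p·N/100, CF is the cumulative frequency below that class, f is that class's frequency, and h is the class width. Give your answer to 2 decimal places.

N = 39; target position k = 80/100 · 39 = 31.2.
Cumulative frequencies: 13, 24, 30, 39.
Observation 31.2 falls in the class 60 – <80.
L = 60, CF = 30, f = 9, h = 20.
P80 = 60 + ((31.2 − 30)/9)·20 = 60 + 2.66667 = 62.6667.

62.67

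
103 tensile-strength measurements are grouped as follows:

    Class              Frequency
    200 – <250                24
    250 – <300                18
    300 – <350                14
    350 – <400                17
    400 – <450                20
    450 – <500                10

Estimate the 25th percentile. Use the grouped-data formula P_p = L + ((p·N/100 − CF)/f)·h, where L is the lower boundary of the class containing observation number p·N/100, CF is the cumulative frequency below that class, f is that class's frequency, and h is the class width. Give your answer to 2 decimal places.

254.86

N = 103; target position k = 25/100 · 103 = 25.75.
Cumulative frequencies: 24, 42, 56, 73, 93, 103.
Observation 25.75 falls in the class 250 – <300.
L = 250, CF = 24, f = 18, h = 50.
P25 = 250 + ((25.75 − 24)/18)·50 = 250 + 4.86111 = 254.861.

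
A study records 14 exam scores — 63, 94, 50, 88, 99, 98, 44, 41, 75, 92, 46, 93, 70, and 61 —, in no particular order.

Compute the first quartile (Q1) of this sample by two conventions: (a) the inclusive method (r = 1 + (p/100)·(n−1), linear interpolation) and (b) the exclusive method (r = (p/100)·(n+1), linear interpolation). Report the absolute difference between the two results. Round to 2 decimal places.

Sorted: 41, 44, 46, 50, 61, 63, 70, 75, 88, 92, 93, 94, 98, 99.
n = 14.
(a) r = 4.25; between ranks 4 (50) and 5 (61): 52.75.
(b) r = 3.75; between ranks 3 (46) and 4 (50): 49.
|52.75 − 49| = 3.75.

3.75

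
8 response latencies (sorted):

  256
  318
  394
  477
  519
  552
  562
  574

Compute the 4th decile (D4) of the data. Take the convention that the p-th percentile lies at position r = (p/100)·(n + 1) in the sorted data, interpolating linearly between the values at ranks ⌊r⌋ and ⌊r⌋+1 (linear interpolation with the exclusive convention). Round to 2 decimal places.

443.80

n = 8.
r = (40/100)·(8 + 1) = 3.6.
Rank 3 is 394 and rank 4 is 477.
Interpolate: 394 + 0.6·(477 − 394) = 394 + 0.6·83 = 443.8.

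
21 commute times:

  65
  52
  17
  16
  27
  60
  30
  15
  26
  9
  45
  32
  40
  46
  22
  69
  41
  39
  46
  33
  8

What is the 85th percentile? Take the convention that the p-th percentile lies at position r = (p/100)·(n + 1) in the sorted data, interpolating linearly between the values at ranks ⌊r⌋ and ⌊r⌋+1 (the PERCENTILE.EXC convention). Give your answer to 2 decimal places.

57.60

Sorted: 8, 9, 15, 16, 17, 22, 26, 27, 30, 32, 33, 39, 40, 41, 45, 46, 46, 52, 60, 65, 69.
n = 21.
r = (85/100)·(21 + 1) = 18.7.
Rank 18 is 52 and rank 19 is 60.
Interpolate: 52 + 0.7·(60 − 52) = 52 + 0.7·8 = 57.6.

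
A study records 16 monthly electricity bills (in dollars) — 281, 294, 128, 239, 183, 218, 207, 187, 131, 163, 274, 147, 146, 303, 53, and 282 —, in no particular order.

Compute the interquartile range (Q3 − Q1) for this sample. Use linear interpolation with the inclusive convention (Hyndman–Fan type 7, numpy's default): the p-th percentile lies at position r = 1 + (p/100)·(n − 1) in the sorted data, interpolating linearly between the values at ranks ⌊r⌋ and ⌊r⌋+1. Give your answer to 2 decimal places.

Sorted: 53, 128, 131, 146, 147, 163, 183, 187, 207, 218, 239, 274, 281, 282, 294, 303.
n = 16.
P25: r = 4.75; ranks 4–5 are 146, 147; interpolating gives 146.75.
P75: r = 12.25; ranks 12–13 are 274, 281; interpolating gives 275.75.
Difference: 275.75 − 146.75 = 129.

129.00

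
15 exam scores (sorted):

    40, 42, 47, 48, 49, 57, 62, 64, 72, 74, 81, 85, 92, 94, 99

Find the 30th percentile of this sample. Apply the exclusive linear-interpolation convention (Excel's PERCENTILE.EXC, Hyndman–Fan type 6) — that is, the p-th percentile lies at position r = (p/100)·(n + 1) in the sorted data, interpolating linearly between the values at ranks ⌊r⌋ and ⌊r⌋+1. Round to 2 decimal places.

48.80

n = 15.
r = (30/100)·(15 + 1) = 4.8.
Rank 4 is 48 and rank 5 is 49.
Interpolate: 48 + 0.8·(49 − 48) = 48 + 0.8·1 = 48.8.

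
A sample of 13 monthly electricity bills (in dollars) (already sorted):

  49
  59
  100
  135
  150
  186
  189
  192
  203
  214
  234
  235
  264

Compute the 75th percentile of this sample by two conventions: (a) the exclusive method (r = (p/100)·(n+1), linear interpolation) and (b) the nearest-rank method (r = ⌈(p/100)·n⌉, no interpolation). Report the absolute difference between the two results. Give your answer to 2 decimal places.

n = 13.
(a) r = 10.5; between ranks 10 (214) and 11 (234): 224.
(b) the nearest-rank method: rank 10 → 214.
|224 − 214| = 10.

10.00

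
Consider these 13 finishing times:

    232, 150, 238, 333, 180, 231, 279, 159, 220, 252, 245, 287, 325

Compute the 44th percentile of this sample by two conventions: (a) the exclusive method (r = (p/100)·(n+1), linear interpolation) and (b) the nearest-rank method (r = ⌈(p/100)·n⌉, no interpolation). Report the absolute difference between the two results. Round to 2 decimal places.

0.96

Sorted: 150, 159, 180, 220, 231, 232, 238, 245, 252, 279, 287, 325, 333.
n = 13.
(a) r = 6.16; between ranks 6 (232) and 7 (238): 232.96.
(b) the nearest-rank method: rank 6 → 232.
|232.96 − 232| = 0.96.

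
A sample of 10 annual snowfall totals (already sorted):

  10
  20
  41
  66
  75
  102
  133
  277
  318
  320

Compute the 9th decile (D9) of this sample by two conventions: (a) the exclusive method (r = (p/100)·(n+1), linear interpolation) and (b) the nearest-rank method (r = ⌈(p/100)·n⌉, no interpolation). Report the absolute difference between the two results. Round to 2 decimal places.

1.80

n = 10.
(a) r = 9.9; between ranks 9 (318) and 10 (320): 319.8.
(b) the nearest-rank method: rank 9 → 318.
|319.8 − 318| = 1.8.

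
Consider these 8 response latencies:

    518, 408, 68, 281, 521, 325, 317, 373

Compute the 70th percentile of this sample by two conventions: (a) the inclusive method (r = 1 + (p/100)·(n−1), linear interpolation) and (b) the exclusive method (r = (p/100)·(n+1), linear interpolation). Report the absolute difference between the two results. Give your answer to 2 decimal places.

Sorted: 68, 281, 317, 325, 373, 408, 518, 521.
n = 8.
(a) r = 5.9; between ranks 5 (373) and 6 (408): 404.5.
(b) r = 6.3; between ranks 6 (408) and 7 (518): 441.
|404.5 − 441| = 36.5.

36.50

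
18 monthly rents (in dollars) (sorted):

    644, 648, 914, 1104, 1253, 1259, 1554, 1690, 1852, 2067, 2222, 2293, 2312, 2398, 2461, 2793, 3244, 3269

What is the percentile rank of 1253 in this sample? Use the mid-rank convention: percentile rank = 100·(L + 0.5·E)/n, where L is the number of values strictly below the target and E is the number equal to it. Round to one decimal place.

Count below 1253: L = 4; count equal: E = 1; n = 18.
Percentile rank = 100·(4 + 0.5·1)/18 = 100·4.5/18 = 25.

25.0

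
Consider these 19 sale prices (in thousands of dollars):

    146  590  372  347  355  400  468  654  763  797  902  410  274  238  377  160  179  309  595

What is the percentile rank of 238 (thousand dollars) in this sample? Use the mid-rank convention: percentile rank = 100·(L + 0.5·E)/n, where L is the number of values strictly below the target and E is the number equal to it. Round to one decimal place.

18.4

Sorted: 146, 160, 179, 238, 274, 309, 347, 355, 372, 377, 400, 410, 468, 590, 595, 654, 763, 797, 902.
Count below 238: L = 3; count equal: E = 1; n = 19.
Percentile rank = 100·(3 + 0.5·1)/19 = 100·3.5/19 = 18.42.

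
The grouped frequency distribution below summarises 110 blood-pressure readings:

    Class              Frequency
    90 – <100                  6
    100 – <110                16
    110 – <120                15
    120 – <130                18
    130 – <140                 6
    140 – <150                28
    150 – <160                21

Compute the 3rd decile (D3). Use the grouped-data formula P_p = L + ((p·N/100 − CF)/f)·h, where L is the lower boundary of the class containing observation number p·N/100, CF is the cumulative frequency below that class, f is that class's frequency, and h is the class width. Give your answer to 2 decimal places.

117.33

N = 110; target position k = 30/100 · 110 = 33.
Cumulative frequencies: 6, 22, 37, 55, 61, 89, 110.
Observation 33 falls in the class 110 – <120.
L = 110, CF = 22, f = 15, h = 10.
P30 = 110 + ((33 − 22)/15)·10 = 110 + 7.33333 = 117.333.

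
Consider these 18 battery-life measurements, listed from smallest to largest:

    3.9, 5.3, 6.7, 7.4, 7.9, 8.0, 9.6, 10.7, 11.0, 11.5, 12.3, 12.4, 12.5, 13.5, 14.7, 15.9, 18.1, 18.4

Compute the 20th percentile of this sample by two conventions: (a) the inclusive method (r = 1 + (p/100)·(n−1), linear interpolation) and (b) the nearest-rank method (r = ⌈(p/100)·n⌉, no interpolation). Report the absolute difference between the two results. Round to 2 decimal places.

n = 18.
(a) r = 4.4; between ranks 4 (7.4) and 5 (7.9): 7.6.
(b) the nearest-rank method: rank 4 → 7.4.
|7.6 − 7.4| = 0.2.

0.20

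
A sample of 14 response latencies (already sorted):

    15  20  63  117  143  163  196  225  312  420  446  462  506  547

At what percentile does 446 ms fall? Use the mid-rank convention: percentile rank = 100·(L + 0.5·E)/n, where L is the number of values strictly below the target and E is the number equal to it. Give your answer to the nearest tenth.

75.0

Count below 446: L = 10; count equal: E = 1; n = 14.
Percentile rank = 100·(10 + 0.5·1)/14 = 100·10.5/14 = 75.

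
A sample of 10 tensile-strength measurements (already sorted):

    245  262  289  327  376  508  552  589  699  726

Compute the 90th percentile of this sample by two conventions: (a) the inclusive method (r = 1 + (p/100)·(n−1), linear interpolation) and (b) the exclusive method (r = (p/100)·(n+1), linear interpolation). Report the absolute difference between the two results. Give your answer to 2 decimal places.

n = 10.
(a) r = 9.1; between ranks 9 (699) and 10 (726): 701.7.
(b) r = 9.9; between ranks 9 (699) and 10 (726): 723.3.
|701.7 − 723.3| = 21.6.

21.60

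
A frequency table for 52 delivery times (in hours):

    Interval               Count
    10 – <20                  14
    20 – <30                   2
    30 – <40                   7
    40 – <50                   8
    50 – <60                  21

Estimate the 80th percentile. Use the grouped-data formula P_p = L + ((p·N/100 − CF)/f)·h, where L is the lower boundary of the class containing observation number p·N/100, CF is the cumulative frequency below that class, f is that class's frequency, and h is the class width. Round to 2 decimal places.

N = 52; target position k = 80/100 · 52 = 41.6.
Cumulative frequencies: 14, 16, 23, 31, 52.
Observation 41.6 falls in the class 50 – <60.
L = 50, CF = 31, f = 21, h = 10.
P80 = 50 + ((41.6 − 31)/21)·10 = 50 + 5.04762 = 55.0476.

55.05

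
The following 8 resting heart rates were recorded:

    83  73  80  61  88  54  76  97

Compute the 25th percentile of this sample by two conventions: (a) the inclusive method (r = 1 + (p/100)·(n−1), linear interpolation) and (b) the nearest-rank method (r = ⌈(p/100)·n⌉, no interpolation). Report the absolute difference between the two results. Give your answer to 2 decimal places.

Sorted: 54, 61, 73, 76, 80, 83, 88, 97.
n = 8.
(a) r = 2.75; between ranks 2 (61) and 3 (73): 70.
(b) the nearest-rank method: rank 2 → 61.
|70 − 61| = 9.

9.00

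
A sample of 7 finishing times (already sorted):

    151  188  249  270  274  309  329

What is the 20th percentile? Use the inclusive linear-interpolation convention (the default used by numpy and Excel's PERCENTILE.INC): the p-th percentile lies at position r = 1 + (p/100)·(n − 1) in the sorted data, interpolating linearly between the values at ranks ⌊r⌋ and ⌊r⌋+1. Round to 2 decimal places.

n = 7.
r = 1 + (20/100)·(7 − 1) = 1 + 1.2 = 2.2.
Rank 2 is 188 and rank 3 is 249.
Interpolate: 188 + 0.2·(249 − 188) = 188 + 0.2·61 = 200.2.

200.20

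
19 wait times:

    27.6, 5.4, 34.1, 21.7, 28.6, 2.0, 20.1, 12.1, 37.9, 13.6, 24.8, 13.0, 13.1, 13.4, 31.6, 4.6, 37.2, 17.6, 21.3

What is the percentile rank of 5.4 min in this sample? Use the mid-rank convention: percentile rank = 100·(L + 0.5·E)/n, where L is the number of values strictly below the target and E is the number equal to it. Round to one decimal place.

Sorted: 2.0, 4.6, 5.4, 12.1, 13.0, 13.1, 13.4, 13.6, 17.6, 20.1, 21.3, 21.7, 24.8, 27.6, 28.6, 31.6, 34.1, 37.2, 37.9.
Count below 5.4: L = 2; count equal: E = 1; n = 19.
Percentile rank = 100·(2 + 0.5·1)/19 = 100·2.5/19 = 13.16.

13.2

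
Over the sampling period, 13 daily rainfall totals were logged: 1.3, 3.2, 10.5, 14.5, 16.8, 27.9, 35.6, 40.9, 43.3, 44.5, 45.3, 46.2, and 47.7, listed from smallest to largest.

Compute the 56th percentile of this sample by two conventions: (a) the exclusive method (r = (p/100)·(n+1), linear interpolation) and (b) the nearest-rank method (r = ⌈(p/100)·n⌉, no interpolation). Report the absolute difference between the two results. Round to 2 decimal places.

0.85

n = 13.
(a) r = 7.84; between ranks 7 (35.6) and 8 (40.9): 40.052.
(b) the nearest-rank method: rank 8 → 40.9.
|40.052 − 40.9| = 0.848.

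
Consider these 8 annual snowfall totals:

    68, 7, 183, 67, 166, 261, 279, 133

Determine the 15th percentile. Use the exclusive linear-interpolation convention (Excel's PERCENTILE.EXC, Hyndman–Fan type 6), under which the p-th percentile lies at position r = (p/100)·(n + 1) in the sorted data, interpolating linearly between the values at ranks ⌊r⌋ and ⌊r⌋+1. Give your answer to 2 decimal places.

28.00

Sorted: 7, 67, 68, 133, 166, 183, 261, 279.
n = 8.
r = (15/100)·(8 + 1) = 1.35.
Rank 1 is 7 and rank 2 is 67.
Interpolate: 7 + 0.35·(67 − 7) = 7 + 0.35·60 = 28.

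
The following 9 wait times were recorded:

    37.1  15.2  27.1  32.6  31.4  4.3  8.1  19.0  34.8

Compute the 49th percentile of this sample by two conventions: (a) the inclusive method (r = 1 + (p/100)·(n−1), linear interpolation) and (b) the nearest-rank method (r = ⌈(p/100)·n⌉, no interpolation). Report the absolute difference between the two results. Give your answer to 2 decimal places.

Sorted: 4.3, 8.1, 15.2, 19.0, 27.1, 31.4, 32.6, 34.8, 37.1.
n = 9.
(a) r = 4.92; between ranks 4 (19.0) and 5 (27.1): 26.452.
(b) the nearest-rank method: rank 5 → 27.1.
|26.452 − 27.1| = 0.648.

0.65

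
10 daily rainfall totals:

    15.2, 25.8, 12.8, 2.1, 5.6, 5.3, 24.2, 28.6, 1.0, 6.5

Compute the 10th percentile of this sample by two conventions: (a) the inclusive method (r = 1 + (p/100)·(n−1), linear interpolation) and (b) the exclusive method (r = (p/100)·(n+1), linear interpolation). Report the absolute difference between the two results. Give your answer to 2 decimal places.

Sorted: 1.0, 2.1, 5.3, 5.6, 6.5, 12.8, 15.2, 24.2, 25.8, 28.6.
n = 10.
(a) r = 1.9; between ranks 1 (1.0) and 2 (2.1): 1.99.
(b) r = 1.1; between ranks 1 (1.0) and 2 (2.1): 1.11.
|1.99 − 1.11| = 0.88.

0.88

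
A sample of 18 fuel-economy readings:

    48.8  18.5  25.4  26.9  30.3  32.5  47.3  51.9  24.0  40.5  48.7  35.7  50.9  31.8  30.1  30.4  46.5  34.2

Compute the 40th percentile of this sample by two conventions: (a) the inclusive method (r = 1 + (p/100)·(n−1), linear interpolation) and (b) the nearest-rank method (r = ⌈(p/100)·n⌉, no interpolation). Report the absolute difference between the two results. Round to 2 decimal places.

Sorted: 18.5, 24.0, 25.4, 26.9, 30.1, 30.3, 30.4, 31.8, 32.5, 34.2, 35.7, 40.5, 46.5, 47.3, 48.7, 48.8, 50.9, 51.9.
n = 18.
(a) r = 7.8; between ranks 7 (30.4) and 8 (31.8): 31.52.
(b) the nearest-rank method: rank 8 → 31.8.
|31.52 − 31.8| = 0.28.

0.28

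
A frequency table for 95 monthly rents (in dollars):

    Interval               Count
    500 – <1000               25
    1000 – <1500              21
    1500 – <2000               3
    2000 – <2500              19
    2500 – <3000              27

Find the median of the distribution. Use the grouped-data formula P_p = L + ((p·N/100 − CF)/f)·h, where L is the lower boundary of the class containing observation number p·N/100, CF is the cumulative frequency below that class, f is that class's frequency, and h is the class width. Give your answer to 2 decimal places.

N = 95; target position k = 50/100 · 95 = 47.5.
Cumulative frequencies: 25, 46, 49, 68, 95.
Observation 47.5 falls in the class 1500 – <2000.
L = 1500, CF = 46, f = 3, h = 500.
P50 = 1500 + ((47.5 − 46)/3)·500 = 1500 + 250 = 1750.

1750.00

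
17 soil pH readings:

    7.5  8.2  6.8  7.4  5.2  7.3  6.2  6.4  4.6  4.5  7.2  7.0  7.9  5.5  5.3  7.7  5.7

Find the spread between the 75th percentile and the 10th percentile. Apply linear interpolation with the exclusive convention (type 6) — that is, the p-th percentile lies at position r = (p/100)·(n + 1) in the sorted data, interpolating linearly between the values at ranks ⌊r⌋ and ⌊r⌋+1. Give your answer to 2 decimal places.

2.87

Sorted: 4.5, 4.6, 5.2, 5.3, 5.5, 5.7, 6.2, 6.4, 6.8, 7.0, 7.2, 7.3, 7.4, 7.5, 7.7, 7.9, 8.2.
n = 17.
P10: r = 1.8; ranks 1–2 are 4.5, 4.6; interpolating gives 4.58.
P75: r = 13.5; ranks 13–14 are 7.4, 7.5; interpolating gives 7.45.
Difference: 7.45 − 4.58 = 2.87.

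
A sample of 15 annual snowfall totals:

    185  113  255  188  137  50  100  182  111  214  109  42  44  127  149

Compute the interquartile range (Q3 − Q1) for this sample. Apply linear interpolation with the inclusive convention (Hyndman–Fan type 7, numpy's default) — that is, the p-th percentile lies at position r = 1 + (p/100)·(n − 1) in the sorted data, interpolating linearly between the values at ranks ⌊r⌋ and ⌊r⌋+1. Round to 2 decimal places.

79.00

Sorted: 42, 44, 50, 100, 109, 111, 113, 127, 137, 149, 182, 185, 188, 214, 255.
n = 15.
P25: r = 4.5; ranks 4–5 are 100, 109; interpolating gives 104.5.
P75: r = 11.5; ranks 11–12 are 182, 185; interpolating gives 183.5.
Difference: 183.5 − 104.5 = 79.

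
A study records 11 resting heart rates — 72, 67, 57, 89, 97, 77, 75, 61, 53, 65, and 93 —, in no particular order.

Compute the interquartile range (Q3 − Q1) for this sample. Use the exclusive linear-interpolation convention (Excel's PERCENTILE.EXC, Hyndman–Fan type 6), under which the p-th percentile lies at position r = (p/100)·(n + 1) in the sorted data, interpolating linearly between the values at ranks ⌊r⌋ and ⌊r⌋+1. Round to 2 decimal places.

Sorted: 53, 57, 61, 65, 67, 72, 75, 77, 89, 93, 97.
n = 11.
P25: r = 3 (integer) → 61.
P75: r = 9 (integer) → 89.
Difference: 89 − 61 = 28.

28.00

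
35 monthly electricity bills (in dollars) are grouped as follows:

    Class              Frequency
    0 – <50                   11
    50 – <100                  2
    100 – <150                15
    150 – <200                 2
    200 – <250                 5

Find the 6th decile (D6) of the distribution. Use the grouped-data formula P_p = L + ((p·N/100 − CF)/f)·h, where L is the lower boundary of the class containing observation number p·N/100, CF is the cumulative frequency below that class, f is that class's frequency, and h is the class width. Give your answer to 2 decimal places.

N = 35; target position k = 60/100 · 35 = 21.
Cumulative frequencies: 11, 13, 28, 30, 35.
Observation 21 falls in the class 100 – <150.
L = 100, CF = 13, f = 15, h = 50.
P60 = 100 + ((21 − 13)/15)·50 = 100 + 26.6667 = 126.667.

126.67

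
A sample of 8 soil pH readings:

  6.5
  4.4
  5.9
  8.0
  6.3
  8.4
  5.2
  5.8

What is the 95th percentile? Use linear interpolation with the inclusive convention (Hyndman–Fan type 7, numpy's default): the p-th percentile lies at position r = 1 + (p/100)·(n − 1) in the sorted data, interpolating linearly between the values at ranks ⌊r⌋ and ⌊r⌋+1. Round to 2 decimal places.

8.26

Sorted: 4.4, 5.2, 5.8, 5.9, 6.3, 6.5, 8.0, 8.4.
n = 8.
r = 1 + (95/100)·(8 − 1) = 1 + 6.65 = 7.65.
Rank 7 is 8.0 and rank 8 is 8.4.
Interpolate: 8.0 + 0.65·(8.4 − 8.0) = 8.0 + 0.65·0.4 = 8.26.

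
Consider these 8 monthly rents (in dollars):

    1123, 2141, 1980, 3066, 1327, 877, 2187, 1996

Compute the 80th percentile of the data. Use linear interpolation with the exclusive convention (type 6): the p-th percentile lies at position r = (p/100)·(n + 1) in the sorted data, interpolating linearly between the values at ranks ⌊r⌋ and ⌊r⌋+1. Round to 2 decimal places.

Sorted: 877, 1123, 1327, 1980, 1996, 2141, 2187, 3066.
n = 8.
r = (80/100)·(8 + 1) = 7.2.
Rank 7 is 2187 and rank 8 is 3066.
Interpolate: 2187 + 0.2·(3066 − 2187) = 2187 + 0.2·879 = 2362.8.

2362.80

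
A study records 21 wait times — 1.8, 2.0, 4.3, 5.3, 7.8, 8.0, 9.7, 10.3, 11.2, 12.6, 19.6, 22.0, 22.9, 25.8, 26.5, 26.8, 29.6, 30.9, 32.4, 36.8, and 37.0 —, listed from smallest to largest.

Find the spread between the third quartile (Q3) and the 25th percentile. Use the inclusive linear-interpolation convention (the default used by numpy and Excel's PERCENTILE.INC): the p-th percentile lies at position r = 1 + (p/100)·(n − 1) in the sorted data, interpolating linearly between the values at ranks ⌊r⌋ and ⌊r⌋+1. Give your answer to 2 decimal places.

18.80

n = 21.
P25: r = 6 (integer) → 8.
P75: r = 16 (integer) → 26.8.
Difference: 26.8 − 8 = 18.8.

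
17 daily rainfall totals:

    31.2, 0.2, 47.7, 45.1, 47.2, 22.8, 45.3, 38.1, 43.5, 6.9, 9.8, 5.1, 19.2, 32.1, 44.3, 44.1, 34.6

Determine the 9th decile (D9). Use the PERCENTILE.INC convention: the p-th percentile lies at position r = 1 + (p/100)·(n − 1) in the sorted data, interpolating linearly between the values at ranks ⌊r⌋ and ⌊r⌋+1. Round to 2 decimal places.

46.06

Sorted: 0.2, 5.1, 6.9, 9.8, 19.2, 22.8, 31.2, 32.1, 34.6, 38.1, 43.5, 44.1, 44.3, 45.1, 45.3, 47.2, 47.7.
n = 17.
r = 1 + (90/100)·(17 − 1) = 1 + 14.4 = 15.4.
Rank 15 is 45.3 and rank 16 is 47.2.
Interpolate: 45.3 + 0.4·(47.2 − 45.3) = 45.3 + 0.4·1.9 = 46.06.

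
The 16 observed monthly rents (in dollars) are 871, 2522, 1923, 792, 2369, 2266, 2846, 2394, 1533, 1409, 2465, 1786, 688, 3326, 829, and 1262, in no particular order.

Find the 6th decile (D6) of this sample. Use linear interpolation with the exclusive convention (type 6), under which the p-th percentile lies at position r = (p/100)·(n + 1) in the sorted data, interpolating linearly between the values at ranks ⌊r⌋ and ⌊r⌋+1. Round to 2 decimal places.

Sorted: 688, 792, 829, 871, 1262, 1409, 1533, 1786, 1923, 2266, 2369, 2394, 2465, 2522, 2846, 3326.
n = 16.
r = (60/100)·(16 + 1) = 10.2.
Rank 10 is 2266 and rank 11 is 2369.
Interpolate: 2266 + 0.2·(2369 − 2266) = 2266 + 0.2·103 = 2286.6.

2286.60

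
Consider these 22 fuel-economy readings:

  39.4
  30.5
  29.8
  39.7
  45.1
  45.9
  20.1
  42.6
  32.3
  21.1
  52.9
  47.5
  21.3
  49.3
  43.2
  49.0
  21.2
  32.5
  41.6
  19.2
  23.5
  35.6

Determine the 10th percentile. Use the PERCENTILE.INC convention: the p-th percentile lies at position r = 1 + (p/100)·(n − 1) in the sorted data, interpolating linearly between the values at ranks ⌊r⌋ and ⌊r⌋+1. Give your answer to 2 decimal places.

21.11

Sorted: 19.2, 20.1, 21.1, 21.2, 21.3, 23.5, 29.8, 30.5, 32.3, 32.5, 35.6, 39.4, 39.7, 41.6, 42.6, 43.2, 45.1, 45.9, 47.5, 49.0, 49.3, 52.9.
n = 22.
r = 1 + (10/100)·(22 − 1) = 1 + 2.1 = 3.1.
Rank 3 is 21.1 and rank 4 is 21.2.
Interpolate: 21.1 + 0.1·(21.2 − 21.1) = 21.1 + 0.1·0.1 = 21.11.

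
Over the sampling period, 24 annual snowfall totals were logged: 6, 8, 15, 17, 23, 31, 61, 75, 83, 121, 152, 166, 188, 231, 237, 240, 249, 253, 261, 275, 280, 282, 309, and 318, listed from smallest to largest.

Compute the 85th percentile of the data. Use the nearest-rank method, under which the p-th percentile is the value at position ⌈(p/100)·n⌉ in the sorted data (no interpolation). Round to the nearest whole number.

n = 24.
Position = ⌈85/100 · 24⌉ = ⌈20.4⌉ = 21.
The value at rank 21 is 280.

280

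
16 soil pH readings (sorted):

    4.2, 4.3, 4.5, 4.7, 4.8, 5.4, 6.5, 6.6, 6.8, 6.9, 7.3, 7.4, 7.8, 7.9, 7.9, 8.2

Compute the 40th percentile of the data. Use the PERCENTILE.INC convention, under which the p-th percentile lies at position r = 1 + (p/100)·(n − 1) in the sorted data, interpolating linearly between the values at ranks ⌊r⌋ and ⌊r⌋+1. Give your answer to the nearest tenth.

6.5

n = 16.
r = 1 + (40/100)·(16 − 1) = 1 + 6 = 7.
r is an integer, so P40 is the value at rank 7: 6.5.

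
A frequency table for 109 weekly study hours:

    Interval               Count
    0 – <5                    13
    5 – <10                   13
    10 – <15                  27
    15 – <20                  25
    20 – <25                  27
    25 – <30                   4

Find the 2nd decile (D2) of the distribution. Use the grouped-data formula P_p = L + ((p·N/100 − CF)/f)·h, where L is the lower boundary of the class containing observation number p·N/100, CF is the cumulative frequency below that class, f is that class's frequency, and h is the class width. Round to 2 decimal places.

8.38

N = 109; target position k = 20/100 · 109 = 21.8.
Cumulative frequencies: 13, 26, 53, 78, 105, 109.
Observation 21.8 falls in the class 5 – <10.
L = 5, CF = 13, f = 13, h = 5.
P20 = 5 + ((21.8 − 13)/13)·5 = 5 + 3.38462 = 8.38462.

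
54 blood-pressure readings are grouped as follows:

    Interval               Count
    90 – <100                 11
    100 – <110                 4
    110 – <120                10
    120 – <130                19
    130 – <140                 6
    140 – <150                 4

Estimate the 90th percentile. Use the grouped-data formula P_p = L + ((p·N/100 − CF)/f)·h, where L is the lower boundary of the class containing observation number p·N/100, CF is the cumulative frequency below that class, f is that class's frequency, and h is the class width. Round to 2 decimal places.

137.67

N = 54; target position k = 90/100 · 54 = 48.6.
Cumulative frequencies: 11, 15, 25, 44, 50, 54.
Observation 48.6 falls in the class 130 – <140.
L = 130, CF = 44, f = 6, h = 10.
P90 = 130 + ((48.6 − 44)/6)·10 = 130 + 7.66667 = 137.667.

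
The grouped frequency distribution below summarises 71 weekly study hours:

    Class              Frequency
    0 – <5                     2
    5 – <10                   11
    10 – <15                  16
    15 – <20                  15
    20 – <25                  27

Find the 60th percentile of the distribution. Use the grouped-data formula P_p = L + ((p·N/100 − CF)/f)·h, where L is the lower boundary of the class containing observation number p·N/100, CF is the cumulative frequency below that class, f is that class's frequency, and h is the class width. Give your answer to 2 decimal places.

N = 71; target position k = 60/100 · 71 = 42.6.
Cumulative frequencies: 2, 13, 29, 44, 71.
Observation 42.6 falls in the class 15 – <20.
L = 15, CF = 29, f = 15, h = 5.
P60 = 15 + ((42.6 − 29)/15)·5 = 15 + 4.53333 = 19.5333.

19.53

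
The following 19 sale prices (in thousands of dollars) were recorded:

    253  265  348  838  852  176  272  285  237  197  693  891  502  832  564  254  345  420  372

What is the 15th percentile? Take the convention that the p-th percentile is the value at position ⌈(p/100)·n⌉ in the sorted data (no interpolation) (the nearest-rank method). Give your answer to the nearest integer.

Sorted: 176, 197, 237, 253, 254, 265, 272, 285, 345, 348, 372, 420, 502, 564, 693, 832, 838, 852, 891.
n = 19.
Position = ⌈15/100 · 19⌉ = ⌈2.85⌉ = 3.
The value at rank 3 is 237.

237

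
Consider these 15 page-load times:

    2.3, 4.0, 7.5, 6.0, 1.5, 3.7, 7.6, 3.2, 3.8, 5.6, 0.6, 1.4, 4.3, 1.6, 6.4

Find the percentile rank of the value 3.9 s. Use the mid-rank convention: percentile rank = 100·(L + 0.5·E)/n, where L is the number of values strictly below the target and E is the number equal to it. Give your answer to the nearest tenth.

Sorted: 0.6, 1.4, 1.5, 1.6, 2.3, 3.2, 3.7, 3.8, 4.0, 4.3, 5.6, 6.0, 6.4, 7.5, 7.6.
Count below 3.9: L = 8; count equal: E = 0; n = 15.
Percentile rank = 100·(8 + 0.5·0)/15 = 100·8/15 = 53.33.

53.3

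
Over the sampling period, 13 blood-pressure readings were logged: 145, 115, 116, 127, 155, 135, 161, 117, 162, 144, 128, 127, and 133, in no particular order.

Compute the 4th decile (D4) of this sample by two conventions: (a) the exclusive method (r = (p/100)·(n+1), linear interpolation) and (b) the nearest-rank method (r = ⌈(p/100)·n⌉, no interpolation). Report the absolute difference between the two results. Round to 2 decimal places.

0.40

Sorted: 115, 116, 117, 127, 127, 128, 133, 135, 144, 145, 155, 161, 162.
n = 13.
(a) r = 5.6; between ranks 5 (127) and 6 (128): 127.6.
(b) the nearest-rank method: rank 6 → 128.
|127.6 − 128| = 0.4.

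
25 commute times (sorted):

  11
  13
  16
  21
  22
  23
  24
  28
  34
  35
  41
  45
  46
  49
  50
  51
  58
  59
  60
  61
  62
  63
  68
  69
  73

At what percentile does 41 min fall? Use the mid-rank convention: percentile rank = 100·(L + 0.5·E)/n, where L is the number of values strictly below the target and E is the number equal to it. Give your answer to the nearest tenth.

Count below 41: L = 10; count equal: E = 1; n = 25.
Percentile rank = 100·(10 + 0.5·1)/25 = 100·10.5/25 = 42.

42.0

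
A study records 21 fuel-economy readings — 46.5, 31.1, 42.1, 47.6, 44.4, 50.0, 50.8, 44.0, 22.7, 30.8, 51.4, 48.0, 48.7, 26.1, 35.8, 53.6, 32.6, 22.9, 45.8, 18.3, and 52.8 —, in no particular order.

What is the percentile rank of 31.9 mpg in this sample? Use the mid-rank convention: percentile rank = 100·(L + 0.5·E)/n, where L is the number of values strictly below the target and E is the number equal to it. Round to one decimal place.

Sorted: 18.3, 22.7, 22.9, 26.1, 30.8, 31.1, 32.6, 35.8, 42.1, 44.0, 44.4, 45.8, 46.5, 47.6, 48.0, 48.7, 50.0, 50.8, 51.4, 52.8, 53.6.
Count below 31.9: L = 6; count equal: E = 0; n = 21.
Percentile rank = 100·(6 + 0.5·0)/21 = 100·6/21 = 28.57.

28.6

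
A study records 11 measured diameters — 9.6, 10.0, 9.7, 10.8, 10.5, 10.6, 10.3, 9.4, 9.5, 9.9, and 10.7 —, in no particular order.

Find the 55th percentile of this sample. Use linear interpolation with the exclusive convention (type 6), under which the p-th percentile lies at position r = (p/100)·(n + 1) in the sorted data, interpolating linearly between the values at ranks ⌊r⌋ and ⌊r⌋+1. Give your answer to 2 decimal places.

Sorted: 9.4, 9.5, 9.6, 9.7, 9.9, 10.0, 10.3, 10.5, 10.6, 10.7, 10.8.
n = 11.
r = (55/100)·(11 + 1) = 6.6.
Rank 6 is 10.0 and rank 7 is 10.3.
Interpolate: 10.0 + 0.6·(10.3 − 10.0) = 10.0 + 0.6·0.3 = 10.18.

10.18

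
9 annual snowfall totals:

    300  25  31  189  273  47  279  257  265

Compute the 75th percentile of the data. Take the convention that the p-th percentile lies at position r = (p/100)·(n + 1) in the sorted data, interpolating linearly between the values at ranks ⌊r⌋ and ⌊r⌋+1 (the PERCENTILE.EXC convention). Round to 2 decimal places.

276.00

Sorted: 25, 31, 47, 189, 257, 265, 273, 279, 300.
n = 9.
r = (75/100)·(9 + 1) = 7.5.
Rank 7 is 273 and rank 8 is 279.
Interpolate: 273 + 0.5·(279 − 273) = 273 + 0.5·6 = 276.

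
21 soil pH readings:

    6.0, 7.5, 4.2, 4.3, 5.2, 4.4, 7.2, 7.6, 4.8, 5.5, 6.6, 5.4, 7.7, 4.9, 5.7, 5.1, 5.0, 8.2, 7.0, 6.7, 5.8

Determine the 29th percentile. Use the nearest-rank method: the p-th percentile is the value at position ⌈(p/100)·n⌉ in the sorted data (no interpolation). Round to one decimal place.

Sorted: 4.2, 4.3, 4.4, 4.8, 4.9, 5.0, 5.1, 5.2, 5.4, 5.5, 5.7, 5.8, 6.0, 6.6, 6.7, 7.0, 7.2, 7.5, 7.6, 7.7, 8.2.
n = 21.
Position = ⌈29/100 · 21⌉ = ⌈6.09⌉ = 7.
The value at rank 7 is 5.1.

5.1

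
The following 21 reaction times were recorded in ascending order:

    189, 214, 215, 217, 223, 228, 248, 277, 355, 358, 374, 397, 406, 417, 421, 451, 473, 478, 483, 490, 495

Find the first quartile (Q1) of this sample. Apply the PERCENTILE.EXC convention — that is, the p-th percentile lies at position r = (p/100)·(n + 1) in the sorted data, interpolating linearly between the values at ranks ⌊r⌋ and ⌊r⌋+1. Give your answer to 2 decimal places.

225.50

n = 21.
r = (25/100)·(21 + 1) = 5.5.
Rank 5 is 223 and rank 6 is 228.
Interpolate: 223 + 0.5·(228 − 223) = 223 + 0.5·5 = 225.5.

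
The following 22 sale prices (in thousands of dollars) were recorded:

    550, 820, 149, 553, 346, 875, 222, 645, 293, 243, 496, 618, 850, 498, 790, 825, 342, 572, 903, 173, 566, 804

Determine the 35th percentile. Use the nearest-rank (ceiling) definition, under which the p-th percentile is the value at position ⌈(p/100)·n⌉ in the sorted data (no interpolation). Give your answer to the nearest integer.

496

Sorted: 149, 173, 222, 243, 293, 342, 346, 496, 498, 550, 553, 566, 572, 618, 645, 790, 804, 820, 825, 850, 875, 903.
n = 22.
Position = ⌈35/100 · 22⌉ = ⌈7.7⌉ = 8.
The value at rank 8 is 496.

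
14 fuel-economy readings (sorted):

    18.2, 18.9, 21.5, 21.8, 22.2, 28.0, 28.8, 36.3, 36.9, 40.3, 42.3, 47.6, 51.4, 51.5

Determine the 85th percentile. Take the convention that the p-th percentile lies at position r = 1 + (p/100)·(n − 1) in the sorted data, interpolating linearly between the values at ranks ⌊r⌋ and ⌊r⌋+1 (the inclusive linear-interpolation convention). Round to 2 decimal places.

47.79

n = 14.
r = 1 + (85/100)·(14 − 1) = 1 + 11.05 = 12.05.
Rank 12 is 47.6 and rank 13 is 51.4.
Interpolate: 47.6 + 0.05·(51.4 − 47.6) = 47.6 + 0.05·3.8 = 47.79.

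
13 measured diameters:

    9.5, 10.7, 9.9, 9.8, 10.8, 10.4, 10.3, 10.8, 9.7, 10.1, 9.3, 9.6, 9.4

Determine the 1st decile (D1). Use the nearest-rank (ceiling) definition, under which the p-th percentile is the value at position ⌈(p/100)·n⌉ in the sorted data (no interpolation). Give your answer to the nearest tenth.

9.4

Sorted: 9.3, 9.4, 9.5, 9.6, 9.7, 9.8, 9.9, 10.1, 10.3, 10.4, 10.7, 10.8, 10.8.
n = 13.
Position = ⌈10/100 · 13⌉ = ⌈1.3⌉ = 2.
The value at rank 2 is 9.4.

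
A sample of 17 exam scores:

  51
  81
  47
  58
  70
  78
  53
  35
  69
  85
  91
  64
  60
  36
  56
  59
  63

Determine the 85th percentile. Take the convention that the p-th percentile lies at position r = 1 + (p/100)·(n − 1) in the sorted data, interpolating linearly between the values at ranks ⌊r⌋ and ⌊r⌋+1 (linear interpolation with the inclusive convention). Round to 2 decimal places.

79.80

Sorted: 35, 36, 47, 51, 53, 56, 58, 59, 60, 63, 64, 69, 70, 78, 81, 85, 91.
n = 17.
r = 1 + (85/100)·(17 − 1) = 1 + 13.6 = 14.6.
Rank 14 is 78 and rank 15 is 81.
Interpolate: 78 + 0.6·(81 − 78) = 78 + 0.6·3 = 79.8.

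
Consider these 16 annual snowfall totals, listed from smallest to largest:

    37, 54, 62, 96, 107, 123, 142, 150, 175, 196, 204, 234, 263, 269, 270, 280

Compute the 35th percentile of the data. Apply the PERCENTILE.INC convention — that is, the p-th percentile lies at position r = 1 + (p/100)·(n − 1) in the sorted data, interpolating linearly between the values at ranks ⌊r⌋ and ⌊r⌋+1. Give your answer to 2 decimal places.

127.75

n = 16.
r = 1 + (35/100)·(16 − 1) = 1 + 5.25 = 6.25.
Rank 6 is 123 and rank 7 is 142.
Interpolate: 123 + 0.25·(142 − 123) = 123 + 0.25·19 = 127.75.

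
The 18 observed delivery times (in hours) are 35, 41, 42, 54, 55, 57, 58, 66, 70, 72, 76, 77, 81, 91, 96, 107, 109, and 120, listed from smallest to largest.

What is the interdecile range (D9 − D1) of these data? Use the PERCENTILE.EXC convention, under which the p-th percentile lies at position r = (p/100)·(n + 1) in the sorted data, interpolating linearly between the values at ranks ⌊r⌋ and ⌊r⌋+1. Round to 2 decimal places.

69.70

n = 18.
P10: r = 1.9; ranks 1–2 are 35, 41; interpolating gives 40.4.
P90: r = 17.1; ranks 17–18 are 109, 120; interpolating gives 110.1.
Difference: 110.1 − 40.4 = 69.7.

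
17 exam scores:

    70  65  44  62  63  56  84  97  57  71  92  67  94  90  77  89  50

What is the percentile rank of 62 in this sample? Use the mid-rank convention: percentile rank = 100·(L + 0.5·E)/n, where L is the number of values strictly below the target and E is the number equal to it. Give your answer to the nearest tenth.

Sorted: 44, 50, 56, 57, 62, 63, 65, 67, 70, 71, 77, 84, 89, 90, 92, 94, 97.
Count below 62: L = 4; count equal: E = 1; n = 17.
Percentile rank = 100·(4 + 0.5·1)/17 = 100·4.5/17 = 26.47.

26.5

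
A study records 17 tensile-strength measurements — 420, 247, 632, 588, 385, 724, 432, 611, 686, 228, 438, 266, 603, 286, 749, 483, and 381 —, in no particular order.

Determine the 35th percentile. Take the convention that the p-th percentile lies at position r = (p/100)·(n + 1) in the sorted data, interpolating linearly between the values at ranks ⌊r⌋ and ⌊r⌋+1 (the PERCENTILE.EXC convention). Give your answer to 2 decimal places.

395.50

Sorted: 228, 247, 266, 286, 381, 385, 420, 432, 438, 483, 588, 603, 611, 632, 686, 724, 749.
n = 17.
r = (35/100)·(17 + 1) = 6.3.
Rank 6 is 385 and rank 7 is 420.
Interpolate: 385 + 0.3·(420 − 385) = 385 + 0.3·35 = 395.5.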